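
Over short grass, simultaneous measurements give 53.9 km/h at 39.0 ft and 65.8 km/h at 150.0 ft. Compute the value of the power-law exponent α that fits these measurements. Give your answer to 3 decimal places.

Power law: V₂/V₁ = (z₂/z₁)^α ⇒ α = ln(V₂/V₁) / ln(z₂/z₁)
α = ln(65.8/53.9) / ln(150.0/39.0) = ln(1.2208) / ln(3.8462)
  = 0.19949 / 1.34707 = 0.14809

α ≈ 0.148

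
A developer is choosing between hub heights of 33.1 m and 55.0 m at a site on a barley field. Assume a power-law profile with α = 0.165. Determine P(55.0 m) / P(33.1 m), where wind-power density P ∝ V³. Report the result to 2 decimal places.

1.29

Speed ratio: V_B/V_A = (z_B/z_A)^α = (55.0/33.1)^0.165 = (1.6616)^0.165 = 1.08740
Power-density ratio: P_B/P_A = (V_B/V_A)³ = (1.08740)³ = 1.28577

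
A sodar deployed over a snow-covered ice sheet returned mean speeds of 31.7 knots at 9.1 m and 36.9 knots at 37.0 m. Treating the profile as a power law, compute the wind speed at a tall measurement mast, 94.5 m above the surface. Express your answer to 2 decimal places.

40.84 knots

First find α: α = ln(V₂/V₁)/ln(z₂/z₁) = ln(36.9/31.7)/ln(37.0/9.1) = 0.15189/1.40264 = 0.1083
Extrapolate from 37.0 m to 94.5 m: V₃ = 36.9 × (94.5/37.0)^0.1083 = 36.9 × 1.1069 = 40.8438 knots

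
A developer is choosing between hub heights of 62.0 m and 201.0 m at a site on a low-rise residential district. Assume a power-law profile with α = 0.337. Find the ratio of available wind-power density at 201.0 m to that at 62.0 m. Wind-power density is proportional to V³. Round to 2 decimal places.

Speed ratio: V_B/V_A = (z_B/z_A)^α = (201.0/62.0)^0.337 = (3.2419)^0.337 = 1.48642
Power-density ratio: P_B/P_A = (V_B/V_A)³ = (1.48642)³ = 3.28415

3.28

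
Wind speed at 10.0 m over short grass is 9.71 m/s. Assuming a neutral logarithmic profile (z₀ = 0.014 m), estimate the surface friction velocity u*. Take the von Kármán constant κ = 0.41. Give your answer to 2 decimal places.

u* ≈ 0.61 m/s

Log law: V(z) = (u*/κ) · ln(z/z₀) ⇒ u* = κ · V / ln(z/z₀)
u* = 0.41 × 9.71 / ln(10.0/0.014) = 0.41 × 9.71 / 6.5713
   = 3.9811 / 6.5713 = 0.6058 m/s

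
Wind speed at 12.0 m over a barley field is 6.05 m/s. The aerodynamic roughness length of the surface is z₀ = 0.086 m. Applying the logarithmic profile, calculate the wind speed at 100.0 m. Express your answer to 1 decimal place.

8.6 m/s

Log law: V(z) ∝ ln(z/z₀), so V₂/V₁ = ln(z₂/z₀) / ln(z₁/z₀).
ln(100.0/0.086) = 7.0586, ln(12.0/0.086) = 4.9383
V₂ = 6.05 × 7.0586/4.9383 = 6.05 × 1.4293 = 8.6476 m/s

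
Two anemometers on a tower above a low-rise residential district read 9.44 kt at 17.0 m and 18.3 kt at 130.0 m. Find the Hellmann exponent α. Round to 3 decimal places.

Power law: V₂/V₁ = (z₂/z₁)^α ⇒ α = ln(V₂/V₁) / ln(z₂/z₁)
α = ln(18.3/9.44) / ln(130.0/17.0) = ln(1.9386) / ln(7.6471)
  = 0.66195 / 2.03432 = 0.32539

α ≈ 0.325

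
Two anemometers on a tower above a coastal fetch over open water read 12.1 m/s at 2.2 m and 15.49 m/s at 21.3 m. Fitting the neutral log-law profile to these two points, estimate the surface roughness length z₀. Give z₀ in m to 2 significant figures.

z₀ ≈ 0.00067 m

Log law: V(z) ∝ ln(z/z₀). With r = V₁/V₂ = 12.1/15.49 = 0.78115,
r · ln(z₂/z₀) = ln(z₁/z₀) ⇒ ln z₀ = (ln z₁ − r·ln z₂)/(1 − r)
ln z₀ = (0.78846 − 0.78115×3.05871) / 0.21885 = -7.3148
z₀ = exp(-7.3148) = 0.0006656 m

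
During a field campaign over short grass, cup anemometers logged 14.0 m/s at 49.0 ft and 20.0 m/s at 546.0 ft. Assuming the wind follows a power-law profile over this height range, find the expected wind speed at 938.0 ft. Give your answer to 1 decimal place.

21.7 m/s

First find α: α = ln(V₂/V₁)/ln(z₂/z₁) = ln(20.0/14.0)/ln(546.0/49.0) = 0.35667/2.41080 = 0.1479
Extrapolate from 546.0 ft to 938.0 ft: V₃ = 20.0 × (938.0/546.0)^0.1479 = 20.0 × 1.0834 = 21.6670 m/s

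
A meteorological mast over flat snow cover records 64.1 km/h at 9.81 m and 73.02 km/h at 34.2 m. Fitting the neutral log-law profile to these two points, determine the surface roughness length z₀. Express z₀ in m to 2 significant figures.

Log law: V(z) ∝ ln(z/z₀). With r = V₁/V₂ = 64.1/73.02 = 0.87784,
r · ln(z₂/z₀) = ln(z₁/z₀) ⇒ ln z₀ = (ln z₁ − r·ln z₂)/(1 − r)
ln z₀ = (2.28340 − 0.87784×3.53223) / 0.12216 = -6.6908
z₀ = exp(-6.6908) = 0.001242 m

z₀ ≈ 0.0012 m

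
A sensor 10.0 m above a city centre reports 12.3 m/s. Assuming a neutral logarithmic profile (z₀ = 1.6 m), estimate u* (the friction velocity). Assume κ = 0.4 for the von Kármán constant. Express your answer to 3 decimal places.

u* ≈ 2.685 m/s

Log law: V(z) = (u*/κ) · ln(z/z₀) ⇒ u* = κ · V / ln(z/z₀)
u* = 0.4 × 12.3 / ln(10.0/1.6) = 0.4 × 12.3 / 1.8326
   = 4.9200 / 1.8326 = 2.6847 m/s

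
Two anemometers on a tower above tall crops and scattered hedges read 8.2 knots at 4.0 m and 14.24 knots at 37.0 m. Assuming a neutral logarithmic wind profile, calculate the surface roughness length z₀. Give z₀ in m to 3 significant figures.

Log law: V(z) ∝ ln(z/z₀). With r = V₁/V₂ = 8.2/14.24 = 0.57584,
r · ln(z₂/z₀) = ln(z₁/z₀) ⇒ ln z₀ = (ln z₁ − r·ln z₂)/(1 − r)
ln z₀ = (1.38629 − 0.57584×3.61092) / 0.42416 = -1.6339
z₀ = exp(-1.6339) = 0.1952 m

z₀ ≈ 0.195 m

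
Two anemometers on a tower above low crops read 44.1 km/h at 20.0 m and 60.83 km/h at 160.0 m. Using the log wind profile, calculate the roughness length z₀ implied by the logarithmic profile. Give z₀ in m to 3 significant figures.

z₀ ≈ 0.0833 m

Log law: V(z) ∝ ln(z/z₀). With r = V₁/V₂ = 44.1/60.83 = 0.72497,
r · ln(z₂/z₀) = ln(z₁/z₀) ⇒ ln z₀ = (ln z₁ − r·ln z₂)/(1 − r)
ln z₀ = (2.99573 − 0.72497×5.07517) / 0.27503 = -2.4856
z₀ = exp(-2.4856) = 0.08327 m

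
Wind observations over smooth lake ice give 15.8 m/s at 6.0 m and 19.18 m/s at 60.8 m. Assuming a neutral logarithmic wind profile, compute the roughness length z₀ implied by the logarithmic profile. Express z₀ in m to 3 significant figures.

Log law: V(z) ∝ ln(z/z₀). With r = V₁/V₂ = 15.8/19.18 = 0.82377,
r · ln(z₂/z₀) = ln(z₁/z₀) ⇒ ln z₀ = (ln z₁ − r·ln z₂)/(1 − r)
ln z₀ = (1.79176 − 0.82377×4.10759) / 0.17623 = -9.0337
z₀ = exp(-9.0337) = 0.0001193 m

z₀ ≈ 0.000119 m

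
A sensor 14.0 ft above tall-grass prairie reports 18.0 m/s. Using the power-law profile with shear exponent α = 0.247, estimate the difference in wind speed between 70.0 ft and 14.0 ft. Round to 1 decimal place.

8.8 m/s

Power law: V₂ = V₁ · (z₂/z₁)^α = 18.0 × (5.0000)^0.247 = 26.7866 m/s
ΔV = 26.7866 − 18.0 = 8.7866 m/s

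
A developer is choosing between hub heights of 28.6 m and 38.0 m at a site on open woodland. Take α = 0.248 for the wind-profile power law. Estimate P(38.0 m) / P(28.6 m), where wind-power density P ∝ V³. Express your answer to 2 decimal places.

Speed ratio: V_B/V_A = (z_B/z_A)^α = (38.0/28.6)^0.248 = (1.3287)^0.248 = 1.07302
Power-density ratio: P_B/P_A = (V_B/V_A)³ = (1.07302)³ = 1.23544

1.24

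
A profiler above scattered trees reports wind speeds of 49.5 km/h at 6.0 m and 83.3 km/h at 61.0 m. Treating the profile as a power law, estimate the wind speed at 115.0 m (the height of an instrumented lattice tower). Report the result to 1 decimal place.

First find α: α = ln(V₂/V₁)/ln(z₂/z₁) = ln(83.3/49.5)/ln(61.0/6.0) = 0.52048/2.31911 = 0.2244
Extrapolate from 61.0 m to 115.0 m: V₃ = 83.3 × (115.0/61.0)^0.2244 = 83.3 × 1.1529 = 96.0385 km/h

96.0 km/h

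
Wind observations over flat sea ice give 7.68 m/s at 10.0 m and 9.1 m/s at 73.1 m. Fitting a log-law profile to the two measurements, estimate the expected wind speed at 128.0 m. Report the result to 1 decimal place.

Log law: V ∝ ln(z/z₀). From the pair, with r = V₁/V₂ = 0.84396,
ln z₀ = (ln z₁ − r·ln z₂)/(1 − r) = (2.3026 − 0.84396×4.2918)/0.15604 = -8.4561 → z₀ = 0.0002126 m
V₃ = V₁ · ln(z₃/z₀)/ln(z₁/z₀) = 7.68 × 13.3082/10.7587 = 9.4999 m/s

9.5 m/s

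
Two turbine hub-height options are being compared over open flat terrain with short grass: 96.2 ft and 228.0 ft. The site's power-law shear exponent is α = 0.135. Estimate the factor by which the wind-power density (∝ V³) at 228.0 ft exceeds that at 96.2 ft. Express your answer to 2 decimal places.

1.42

Speed ratio: V_B/V_A = (z_B/z_A)^α = (228.0/96.2)^0.135 = (2.3701)^0.135 = 1.12355
Power-density ratio: P_B/P_A = (V_B/V_A)³ = (1.12355)³ = 1.41833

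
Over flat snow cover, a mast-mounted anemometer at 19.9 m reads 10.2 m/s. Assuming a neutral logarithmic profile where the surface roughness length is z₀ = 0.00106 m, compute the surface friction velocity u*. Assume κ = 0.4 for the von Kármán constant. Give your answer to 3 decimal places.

u* ≈ 0.415 m/s

Log law: V(z) = (u*/κ) · ln(z/z₀) ⇒ u* = κ · V / ln(z/z₀)
u* = 0.4 × 10.2 / ln(19.9/0.00106) = 0.4 × 10.2 / 9.8402
   = 4.0800 / 9.8402 = 0.4146 m/s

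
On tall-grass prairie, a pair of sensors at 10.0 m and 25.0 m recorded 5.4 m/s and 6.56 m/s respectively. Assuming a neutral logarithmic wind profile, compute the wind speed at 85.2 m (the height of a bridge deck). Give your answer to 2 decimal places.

Log law: V ∝ ln(z/z₀). From the pair, with r = V₁/V₂ = 0.82317,
ln z₀ = (ln z₁ − r·ln z₂)/(1 − r) = (2.3026 − 0.82317×3.2189)/0.17683 = -1.9629 → z₀ = 0.1404 m
V₃ = V₁ · ln(z₃/z₀)/ln(z₁/z₀) = 5.4 × 6.4079/4.2655 = 8.1122 m/s

8.11 m/s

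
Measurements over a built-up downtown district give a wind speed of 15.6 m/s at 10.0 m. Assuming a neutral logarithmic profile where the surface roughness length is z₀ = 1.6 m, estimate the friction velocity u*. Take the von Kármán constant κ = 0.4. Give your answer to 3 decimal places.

u* ≈ 3.405 m/s

Log law: V(z) = (u*/κ) · ln(z/z₀) ⇒ u* = κ · V / ln(z/z₀)
u* = 0.4 × 15.6 / ln(10.0/1.6) = 0.4 × 15.6 / 1.8326
   = 6.2400 / 1.8326 = 3.4050 m/s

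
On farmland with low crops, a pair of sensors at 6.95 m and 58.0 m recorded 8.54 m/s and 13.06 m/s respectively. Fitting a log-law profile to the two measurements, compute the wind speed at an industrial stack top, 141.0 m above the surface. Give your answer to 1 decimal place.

Log law: V ∝ ln(z/z₀). From the pair, with r = V₁/V₂ = 0.65391,
ln z₀ = (ln z₁ − r·ln z₂)/(1 − r) = (1.9387 − 0.65391×4.0604)/0.34609 = -2.0700 → z₀ = 0.1262 m
V₃ = V₁ · ln(z₃/z₀)/ln(z₁/z₀) = 8.54 × 7.0187/4.0087 = 14.9524 m/s

15.0 m/s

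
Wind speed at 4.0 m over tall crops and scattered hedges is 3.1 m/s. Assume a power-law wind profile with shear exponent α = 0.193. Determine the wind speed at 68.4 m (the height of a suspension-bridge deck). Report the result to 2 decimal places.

Power-law profile: V₂ = V₁ · (z₂/z₁)^α
V₂ = 3.1 × (68.4/4.0)^0.193 = 3.1 × (17.1000)^0.193
    = 3.1 × 1.7297 = 5.3620 m/s

5.36 m/s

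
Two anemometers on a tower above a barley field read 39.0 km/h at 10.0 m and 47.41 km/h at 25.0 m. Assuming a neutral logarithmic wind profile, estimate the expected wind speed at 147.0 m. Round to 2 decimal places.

Log law: V ∝ ln(z/z₀). From the pair, with r = V₁/V₂ = 0.82261,
ln z₀ = (ln z₁ − r·ln z₂)/(1 − r) = (2.3026 − 0.82261×3.2189)/0.17739 = -1.9466 → z₀ = 0.1428 m
V₃ = V₁ · ln(z₃/z₀)/ln(z₁/z₀) = 39.0 × 6.9370/4.2491 = 63.6699 km/h

63.67 km/h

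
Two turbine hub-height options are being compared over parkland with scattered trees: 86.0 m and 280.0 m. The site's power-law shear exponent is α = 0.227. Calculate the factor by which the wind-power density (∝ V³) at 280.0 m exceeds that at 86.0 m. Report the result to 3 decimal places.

2.234

Speed ratio: V_B/V_A = (z_B/z_A)^α = (280.0/86.0)^0.227 = (3.2558)^0.227 = 1.30730
Power-density ratio: P_B/P_A = (V_B/V_A)³ = (1.30730)³ = 2.23420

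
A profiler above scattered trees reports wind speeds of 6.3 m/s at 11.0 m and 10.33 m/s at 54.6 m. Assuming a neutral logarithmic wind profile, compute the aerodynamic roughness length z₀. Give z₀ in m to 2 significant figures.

Log law: V(z) ∝ ln(z/z₀). With r = V₁/V₂ = 6.3/10.33 = 0.60987,
r · ln(z₂/z₀) = ln(z₁/z₀) ⇒ ln z₀ = (ln z₁ − r·ln z₂)/(1 − r)
ln z₀ = (2.39790 − 0.60987×4.00003) / 0.39013 = -0.1067
z₀ = exp(-0.1067) = 0.8988 m

z₀ ≈ 0.90 m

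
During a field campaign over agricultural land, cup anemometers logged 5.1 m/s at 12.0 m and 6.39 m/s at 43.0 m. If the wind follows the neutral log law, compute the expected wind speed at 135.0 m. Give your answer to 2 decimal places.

7.55 m/s

Log law: V ∝ ln(z/z₀). From the pair, with r = V₁/V₂ = 0.79812,
ln z₀ = (ln z₁ − r·ln z₂)/(1 − r) = (2.4849 − 0.79812×3.7612)/0.20188 = -2.5609 → z₀ = 0.07723 m
V₃ = V₁ · ln(z₃/z₀)/ln(z₁/z₀) = 5.1 × 7.4662/5.0458 = 7.5464 m/s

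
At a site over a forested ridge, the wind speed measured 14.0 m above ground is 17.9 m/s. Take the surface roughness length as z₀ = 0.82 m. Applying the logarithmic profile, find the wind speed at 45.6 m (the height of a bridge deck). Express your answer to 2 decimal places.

Log law: V(z) ∝ ln(z/z₀), so V₂/V₁ = ln(z₂/z₀) / ln(z₁/z₀).
ln(45.6/0.82) = 4.0184, ln(14.0/0.82) = 2.8375
V₂ = 17.9 × 4.0184/2.8375 = 17.9 × 1.4162 = 25.3492 m/s

25.35 m/s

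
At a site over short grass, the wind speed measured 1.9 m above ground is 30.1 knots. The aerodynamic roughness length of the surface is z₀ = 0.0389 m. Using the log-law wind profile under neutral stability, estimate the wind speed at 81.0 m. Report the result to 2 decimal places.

Log law: V(z) ∝ ln(z/z₀), so V₂/V₁ = ln(z₂/z₀) / ln(z₁/z₀).
ln(81.0/0.0389) = 7.6412, ln(1.9/0.0389) = 3.8886
V₂ = 30.1 × 7.6412/3.8886 = 30.1 × 1.9650 = 59.1471 knots

59.15 knots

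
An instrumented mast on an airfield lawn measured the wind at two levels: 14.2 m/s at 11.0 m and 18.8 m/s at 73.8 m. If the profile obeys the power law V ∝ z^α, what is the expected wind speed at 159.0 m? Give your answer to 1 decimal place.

First find α: α = ln(V₂/V₁)/ln(z₂/z₁) = ln(18.8/14.2)/ln(73.8/11.0) = 0.28061/1.90346 = 0.1474
Extrapolate from 73.8 m to 159.0 m: V₃ = 18.8 × (159.0/73.8)^0.1474 = 18.8 × 1.1198 = 21.0523 m/s

21.1 m/s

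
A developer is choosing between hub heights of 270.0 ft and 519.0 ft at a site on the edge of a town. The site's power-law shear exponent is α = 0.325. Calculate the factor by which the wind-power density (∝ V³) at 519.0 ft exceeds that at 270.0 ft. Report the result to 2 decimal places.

Speed ratio: V_B/V_A = (z_B/z_A)^α = (519.0/270.0)^0.325 = (1.9222)^0.325 = 1.23662
Power-density ratio: P_B/P_A = (V_B/V_A)³ = (1.23662)³ = 1.89107

1.89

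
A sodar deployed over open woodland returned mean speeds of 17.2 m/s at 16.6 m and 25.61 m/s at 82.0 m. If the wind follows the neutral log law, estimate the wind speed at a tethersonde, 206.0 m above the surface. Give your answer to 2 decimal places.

Log law: V ∝ ln(z/z₀). From the pair, with r = V₁/V₂ = 0.67161,
ln z₀ = (ln z₁ − r·ln z₂)/(1 − r) = (2.8094 − 0.67161×4.4067)/0.32839 = -0.4574 → z₀ = 0.6329 m
V₃ = V₁ · ln(z₃/z₀)/ln(z₁/z₀) = 17.2 × 5.7853/3.2668 = 30.4600 m/s

30.46 m/s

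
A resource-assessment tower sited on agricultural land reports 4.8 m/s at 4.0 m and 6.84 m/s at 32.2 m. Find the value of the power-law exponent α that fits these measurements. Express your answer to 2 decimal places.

Power law: V₂/V₁ = (z₂/z₁)^α ⇒ α = ln(V₂/V₁) / ln(z₂/z₁)
α = ln(6.84/4.8) / ln(32.2/4.0) = ln(1.4250) / ln(8.0500)
  = 0.35417 / 2.08567 = 0.16981

α ≈ 0.17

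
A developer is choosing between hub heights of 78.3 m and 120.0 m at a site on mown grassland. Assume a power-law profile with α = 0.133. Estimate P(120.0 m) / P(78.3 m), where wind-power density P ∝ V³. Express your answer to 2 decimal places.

1.19

Speed ratio: V_B/V_A = (z_B/z_A)^α = (120.0/78.3)^0.133 = (1.5326)^0.133 = 1.05843
Power-density ratio: P_B/P_A = (V_B/V_A)³ = (1.05843)³ = 1.18572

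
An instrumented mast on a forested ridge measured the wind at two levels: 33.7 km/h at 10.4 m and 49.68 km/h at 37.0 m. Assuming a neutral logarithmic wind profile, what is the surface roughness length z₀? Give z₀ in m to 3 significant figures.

Log law: V(z) ∝ ln(z/z₀). With r = V₁/V₂ = 33.7/49.68 = 0.67834,
r · ln(z₂/z₀) = ln(z₁/z₀) ⇒ ln z₀ = (ln z₁ − r·ln z₂)/(1 − r)
ln z₀ = (2.34181 − 0.67834×3.61092) / 0.32166 = -0.3346
z₀ = exp(-0.3346) = 0.7156 m

z₀ ≈ 0.716 m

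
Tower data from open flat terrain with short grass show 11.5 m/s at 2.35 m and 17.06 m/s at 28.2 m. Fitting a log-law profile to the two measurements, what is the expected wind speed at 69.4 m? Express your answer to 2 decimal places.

19.08 m/s

Log law: V ∝ ln(z/z₀). From the pair, with r = V₁/V₂ = 0.67409,
ln z₀ = (ln z₁ − r·ln z₂)/(1 − r) = (0.8544 − 0.67409×3.3393)/0.32591 = -4.2852 → z₀ = 0.01377 m
V₃ = V₁ · ln(z₃/z₀)/ln(z₁/z₀) = 11.5 × 8.5251/5.1396 = 19.0750 m/s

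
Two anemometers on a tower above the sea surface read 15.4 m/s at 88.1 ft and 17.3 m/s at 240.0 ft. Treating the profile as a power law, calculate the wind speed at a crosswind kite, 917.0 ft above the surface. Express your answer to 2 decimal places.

20.21 m/s

First find α: α = ln(V₂/V₁)/ln(z₂/z₁) = ln(17.3/15.4)/ln(240.0/88.1) = 0.11634/1.00217 = 0.1161
Extrapolate from 240.0 ft to 917.0 ft: V₃ = 17.3 × (917.0/240.0)^0.1161 = 17.3 × 1.1684 = 20.2128 m/s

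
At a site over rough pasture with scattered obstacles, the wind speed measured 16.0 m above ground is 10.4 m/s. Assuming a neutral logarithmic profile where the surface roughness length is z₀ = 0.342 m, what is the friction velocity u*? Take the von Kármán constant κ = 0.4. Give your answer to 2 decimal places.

Log law: V(z) = (u*/κ) · ln(z/z₀) ⇒ u* = κ · V / ln(z/z₀)
u* = 0.4 × 10.4 / ln(16.0/0.342) = 0.4 × 10.4 / 3.8455
   = 4.1600 / 3.8455 = 1.0818 m/s

u* ≈ 1.08 m/s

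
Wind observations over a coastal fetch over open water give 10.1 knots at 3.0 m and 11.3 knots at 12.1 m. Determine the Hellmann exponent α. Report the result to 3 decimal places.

α ≈ 0.081

Power law: V₂/V₁ = (z₂/z₁)^α ⇒ α = ln(V₂/V₁) / ln(z₂/z₁)
α = ln(11.3/10.1) / ln(12.1/3.0) = ln(1.1188) / ln(4.0333)
  = 0.11227 / 1.39459 = 0.08050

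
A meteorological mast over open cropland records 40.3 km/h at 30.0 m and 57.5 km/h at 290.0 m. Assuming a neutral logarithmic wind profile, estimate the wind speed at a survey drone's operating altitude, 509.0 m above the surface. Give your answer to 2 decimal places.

Log law: V ∝ ln(z/z₀). From the pair, with r = V₁/V₂ = 0.70087,
ln z₀ = (ln z₁ − r·ln z₂)/(1 − r) = (3.4012 − 0.70087×5.6699)/0.29913 = -1.9144 → z₀ = 0.1474 m
V₃ = V₁ · ln(z₃/z₀)/ln(z₁/z₀) = 40.3 × 8.1468/5.3156 = 61.7651 km/h

61.77 km/h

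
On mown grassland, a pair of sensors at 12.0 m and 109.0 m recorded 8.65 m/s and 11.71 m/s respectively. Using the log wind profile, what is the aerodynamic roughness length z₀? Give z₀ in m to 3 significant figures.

Log law: V(z) ∝ ln(z/z₀). With r = V₁/V₂ = 8.65/11.71 = 0.73868,
r · ln(z₂/z₀) = ln(z₁/z₀) ⇒ ln z₀ = (ln z₁ − r·ln z₂)/(1 − r)
ln z₀ = (2.48491 − 0.73868×4.69135) / 0.26132 = -3.7523
z₀ = exp(-3.7523) = 0.02346 m

z₀ ≈ 0.0235 m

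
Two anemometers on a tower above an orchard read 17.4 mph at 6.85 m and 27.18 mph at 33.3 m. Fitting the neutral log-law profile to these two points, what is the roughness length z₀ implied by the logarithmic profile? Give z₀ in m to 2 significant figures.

z₀ ≈ 0.41 m

Log law: V(z) ∝ ln(z/z₀). With r = V₁/V₂ = 17.4/27.18 = 0.64018,
r · ln(z₂/z₀) = ln(z₁/z₀) ⇒ ln z₀ = (ln z₁ − r·ln z₂)/(1 − r)
ln z₀ = (1.92425 − 0.64018×3.50556) / 0.35982 = -0.8891
z₀ = exp(-0.8891) = 0.4110 m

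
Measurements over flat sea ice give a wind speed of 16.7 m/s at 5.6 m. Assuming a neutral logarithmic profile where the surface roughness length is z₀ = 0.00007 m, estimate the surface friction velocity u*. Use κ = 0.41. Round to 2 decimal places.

Log law: V(z) = (u*/κ) · ln(z/z₀) ⇒ u* = κ · V / ln(z/z₀)
u* = 0.41 × 16.7 / ln(5.6/0.00007) = 0.41 × 16.7 / 11.2898
   = 6.8470 / 11.2898 = 0.6065 m/s

u* ≈ 0.61 m/s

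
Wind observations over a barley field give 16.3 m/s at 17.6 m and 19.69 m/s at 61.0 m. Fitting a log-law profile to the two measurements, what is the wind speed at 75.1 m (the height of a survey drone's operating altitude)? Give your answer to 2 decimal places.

Log law: V ∝ ln(z/z₀). From the pair, with r = V₁/V₂ = 0.82783,
ln z₀ = (ln z₁ − r·ln z₂)/(1 − r) = (2.8679 − 0.82783×4.1109)/0.17217 = -3.1086 → z₀ = 0.04466 m
V₃ = V₁ · ln(z₃/z₀)/ln(z₁/z₀) = 16.3 × 7.4275/5.9765 = 20.2571 m/s

20.26 m/s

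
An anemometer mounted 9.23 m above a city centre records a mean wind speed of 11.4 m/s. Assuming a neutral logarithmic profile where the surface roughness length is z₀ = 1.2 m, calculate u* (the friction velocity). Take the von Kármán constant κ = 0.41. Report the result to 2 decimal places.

Log law: V(z) = (u*/κ) · ln(z/z₀) ⇒ u* = κ · V / ln(z/z₀)
u* = 0.41 × 11.4 / ln(9.23/1.2) = 0.41 × 11.4 / 2.0401
   = 4.6740 / 2.0401 = 2.2910 m/s

u* ≈ 2.29 m/s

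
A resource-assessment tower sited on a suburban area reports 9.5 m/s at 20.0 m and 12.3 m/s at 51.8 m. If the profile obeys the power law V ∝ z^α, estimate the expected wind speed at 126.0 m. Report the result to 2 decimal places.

15.66 m/s

First find α: α = ln(V₂/V₁)/ln(z₂/z₁) = ln(12.3/9.5)/ln(51.8/20.0) = 0.25831/0.95166 = 0.2714
Extrapolate from 51.8 m to 126.0 m: V₃ = 12.3 × (126.0/51.8)^0.2714 = 12.3 × 1.2729 = 15.6562 m/s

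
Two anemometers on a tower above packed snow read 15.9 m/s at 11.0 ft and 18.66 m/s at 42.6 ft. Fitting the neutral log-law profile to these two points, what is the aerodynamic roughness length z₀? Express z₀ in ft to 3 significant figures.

z₀ ≈ 0.00451 ft

Log law: V(z) ∝ ln(z/z₀). With r = V₁/V₂ = 15.9/18.66 = 0.85209,
r · ln(z₂/z₀) = ln(z₁/z₀) ⇒ ln z₀ = (ln z₁ − r·ln z₂)/(1 − r)
ln z₀ = (2.39790 − 0.85209×3.75185) / 0.14791 = -5.4021
z₀ = exp(-5.4021) = 0.004507 ft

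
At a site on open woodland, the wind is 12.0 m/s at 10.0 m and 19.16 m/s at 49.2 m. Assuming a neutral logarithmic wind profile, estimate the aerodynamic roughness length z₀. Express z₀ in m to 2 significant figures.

Log law: V(z) ∝ ln(z/z₀). With r = V₁/V₂ = 12.0/19.16 = 0.62630,
r · ln(z₂/z₀) = ln(z₁/z₀) ⇒ ln z₀ = (ln z₁ − r·ln z₂)/(1 − r)
ln z₀ = (2.30259 − 0.62630×3.89589) / 0.37370 = -0.3678
z₀ = exp(-0.3678) = 0.6923 m

z₀ ≈ 0.69 m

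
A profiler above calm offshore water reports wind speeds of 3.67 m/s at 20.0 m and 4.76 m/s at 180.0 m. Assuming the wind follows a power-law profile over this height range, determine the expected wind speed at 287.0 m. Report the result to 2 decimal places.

5.03 m/s

First find α: α = ln(V₂/V₁)/ln(z₂/z₁) = ln(4.76/3.67)/ln(180.0/20.0) = 0.26006/2.19722 = 0.1184
Extrapolate from 180.0 m to 287.0 m: V₃ = 4.76 × (287.0/180.0)^0.1184 = 4.76 × 1.0568 = 5.0302 m/s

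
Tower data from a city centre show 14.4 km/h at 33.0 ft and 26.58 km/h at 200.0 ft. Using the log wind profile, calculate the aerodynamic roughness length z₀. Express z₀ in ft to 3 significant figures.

z₀ ≈ 3.92 ft

Log law: V(z) ∝ ln(z/z₀). With r = V₁/V₂ = 14.4/26.58 = 0.54176,
r · ln(z₂/z₀) = ln(z₁/z₀) ⇒ ln z₀ = (ln z₁ − r·ln z₂)/(1 − r)
ln z₀ = (3.49651 − 0.54176×5.29832) / 0.45824 = 1.3663
z₀ = exp(1.3663) = 3.921 ft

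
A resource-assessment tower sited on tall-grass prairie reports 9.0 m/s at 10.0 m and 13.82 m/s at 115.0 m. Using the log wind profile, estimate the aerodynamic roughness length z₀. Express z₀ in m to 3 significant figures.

Log law: V(z) ∝ ln(z/z₀). With r = V₁/V₂ = 9.0/13.82 = 0.65123,
r · ln(z₂/z₀) = ln(z₁/z₀) ⇒ ln z₀ = (ln z₁ − r·ln z₂)/(1 − r)
ln z₀ = (2.30259 − 0.65123×4.74493) / 0.34877 = -2.2578
z₀ = exp(-2.2578) = 0.1046 m

z₀ ≈ 0.105 m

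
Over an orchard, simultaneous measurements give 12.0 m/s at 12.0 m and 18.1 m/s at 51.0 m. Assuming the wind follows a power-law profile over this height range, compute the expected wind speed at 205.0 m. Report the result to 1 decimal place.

26.9 m/s

First find α: α = ln(V₂/V₁)/ln(z₂/z₁) = ln(18.1/12.0)/ln(51.0/12.0) = 0.41101/1.44692 = 0.2841
Extrapolate from 51.0 m to 205.0 m: V₃ = 18.1 × (205.0/51.0)^0.2841 = 18.1 × 1.4846 = 26.8720 m/s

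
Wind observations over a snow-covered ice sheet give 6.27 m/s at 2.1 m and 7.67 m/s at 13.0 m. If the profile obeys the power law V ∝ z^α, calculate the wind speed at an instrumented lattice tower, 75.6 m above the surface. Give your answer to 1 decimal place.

9.3 m/s

First find α: α = ln(V₂/V₁)/ln(z₂/z₁) = ln(7.67/6.27)/ln(13.0/2.1) = 0.20154/1.82301 = 0.1106
Extrapolate from 13.0 m to 75.6 m: V₃ = 7.67 × (75.6/13.0)^0.1106 = 7.67 × 1.2149 = 9.3180 m/s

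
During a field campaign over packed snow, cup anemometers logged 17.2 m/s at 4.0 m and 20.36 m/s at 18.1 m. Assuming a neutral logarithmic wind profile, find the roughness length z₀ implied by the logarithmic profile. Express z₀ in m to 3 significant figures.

Log law: V(z) ∝ ln(z/z₀). With r = V₁/V₂ = 17.2/20.36 = 0.84479,
r · ln(z₂/z₀) = ln(z₁/z₀) ⇒ ln z₀ = (ln z₁ − r·ln z₂)/(1 − r)
ln z₀ = (1.38629 − 0.84479×2.89591) / 0.15521 = -6.8306
z₀ = exp(-6.8306) = 0.001080 m

z₀ ≈ 0.00108 m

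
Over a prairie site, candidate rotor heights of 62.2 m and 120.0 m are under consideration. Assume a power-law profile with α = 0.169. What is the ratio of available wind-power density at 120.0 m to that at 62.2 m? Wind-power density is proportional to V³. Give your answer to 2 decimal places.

Speed ratio: V_B/V_A = (z_B/z_A)^α = (120.0/62.2)^0.169 = (1.9293)^0.169 = 1.11746
Power-density ratio: P_B/P_A = (V_B/V_A)³ = (1.11746)³ = 1.39538

1.40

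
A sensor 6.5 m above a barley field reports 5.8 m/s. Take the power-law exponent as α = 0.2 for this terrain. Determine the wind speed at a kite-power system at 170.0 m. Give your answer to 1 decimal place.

Power-law profile: V₂ = V₁ · (z₂/z₁)^α
V₂ = 5.8 × (170.0/6.5)^0.2 = 5.8 × (26.1538)^0.2
    = 5.8 × 1.9209 = 11.1413 m/s

11.1 m/s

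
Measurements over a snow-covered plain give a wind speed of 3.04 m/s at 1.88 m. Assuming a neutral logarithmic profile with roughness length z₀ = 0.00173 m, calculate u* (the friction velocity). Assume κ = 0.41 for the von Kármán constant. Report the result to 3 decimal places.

Log law: V(z) = (u*/κ) · ln(z/z₀) ⇒ u* = κ · V / ln(z/z₀)
u* = 0.41 × 3.04 / ln(1.88/0.00173) = 0.41 × 3.04 / 6.9909
   = 1.2464 / 6.9909 = 0.1783 m/s

u* ≈ 0.178 m/s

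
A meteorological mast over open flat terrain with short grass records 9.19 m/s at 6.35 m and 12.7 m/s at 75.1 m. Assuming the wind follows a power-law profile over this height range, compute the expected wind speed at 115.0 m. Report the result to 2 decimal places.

13.43 m/s

First find α: α = ln(V₂/V₁)/ln(z₂/z₁) = ln(12.7/9.19)/ln(75.1/6.35) = 0.32349/2.47037 = 0.1309
Extrapolate from 75.1 m to 115.0 m: V₃ = 12.7 × (115.0/75.1)^0.1309 = 12.7 × 1.0574 = 13.4288 m/s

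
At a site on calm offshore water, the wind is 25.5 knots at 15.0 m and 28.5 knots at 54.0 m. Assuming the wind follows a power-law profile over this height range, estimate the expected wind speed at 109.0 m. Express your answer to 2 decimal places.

First find α: α = ln(V₂/V₁)/ln(z₂/z₁) = ln(28.5/25.5)/ln(54.0/15.0) = 0.11123/1.28093 = 0.0868
Extrapolate from 54.0 m to 109.0 m: V₃ = 28.5 × (109.0/54.0)^0.0868 = 28.5 × 1.0629 = 30.2922 knots

30.29 knots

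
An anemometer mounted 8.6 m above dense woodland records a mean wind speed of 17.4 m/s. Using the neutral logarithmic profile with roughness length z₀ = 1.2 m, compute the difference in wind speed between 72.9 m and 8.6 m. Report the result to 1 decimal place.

18.9 m/s

Log law: V₂ = V₁ · ln(z₂/z₀)/ln(z₁/z₀) = 17.4 × 4.1068/1.9694 = 36.2833 m/s
ΔV = 36.2833 − 17.4 = 18.8833 m/s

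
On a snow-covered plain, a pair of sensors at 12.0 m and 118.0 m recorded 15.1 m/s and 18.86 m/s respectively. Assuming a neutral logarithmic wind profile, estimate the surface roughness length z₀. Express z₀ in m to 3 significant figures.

Log law: V(z) ∝ ln(z/z₀). With r = V₁/V₂ = 15.1/18.86 = 0.80064,
r · ln(z₂/z₀) = ln(z₁/z₀) ⇒ ln z₀ = (ln z₁ − r·ln z₂)/(1 − r)
ln z₀ = (2.48491 − 0.80064×4.77068) / 0.19936 = -6.6947
z₀ = exp(-6.6947) = 0.001237 m

z₀ ≈ 0.00124 m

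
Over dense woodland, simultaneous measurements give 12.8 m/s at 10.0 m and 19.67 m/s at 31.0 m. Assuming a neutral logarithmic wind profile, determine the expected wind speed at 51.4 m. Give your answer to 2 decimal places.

Log law: V ∝ ln(z/z₀). From the pair, with r = V₁/V₂ = 0.65074,
ln z₀ = (ln z₁ − r·ln z₂)/(1 − r) = (2.3026 − 0.65074×3.4340)/0.34926 = 0.1946 → z₀ = 1.215 m
V₃ = V₁ · ln(z₃/z₀)/ln(z₁/z₀) = 12.8 × 3.7451/2.1080 = 22.7404 m/s

22.74 m/s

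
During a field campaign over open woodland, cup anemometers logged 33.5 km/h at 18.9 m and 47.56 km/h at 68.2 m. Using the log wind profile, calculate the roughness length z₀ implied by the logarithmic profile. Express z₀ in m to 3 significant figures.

Log law: V(z) ∝ ln(z/z₀). With r = V₁/V₂ = 33.5/47.56 = 0.70437,
r · ln(z₂/z₀) = ln(z₁/z₀) ⇒ ln z₀ = (ln z₁ − r·ln z₂)/(1 − r)
ln z₀ = (2.93916 − 0.70437×4.22244) / 0.29563 = -0.1184
z₀ = exp(-0.1184) = 0.8883 m

z₀ ≈ 0.888 m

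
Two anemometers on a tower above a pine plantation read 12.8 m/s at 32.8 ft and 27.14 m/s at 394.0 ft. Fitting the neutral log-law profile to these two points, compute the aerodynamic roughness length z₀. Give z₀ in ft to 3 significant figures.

Log law: V(z) ∝ ln(z/z₀). With r = V₁/V₂ = 12.8/27.14 = 0.47163,
r · ln(z₂/z₀) = ln(z₁/z₀) ⇒ ln z₀ = (ln z₁ − r·ln z₂)/(1 − r)
ln z₀ = (3.49043 − 0.47163×5.97635) / 0.52837 = 1.2715
z₀ = exp(1.2715) = 3.566 ft

z₀ ≈ 3.57 ft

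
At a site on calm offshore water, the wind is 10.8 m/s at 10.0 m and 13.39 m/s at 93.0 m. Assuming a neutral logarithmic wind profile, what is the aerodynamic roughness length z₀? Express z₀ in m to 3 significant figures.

z₀ ≈ 0.000915 m

Log law: V(z) ∝ ln(z/z₀). With r = V₁/V₂ = 10.8/13.39 = 0.80657,
r · ln(z₂/z₀) = ln(z₁/z₀) ⇒ ln z₀ = (ln z₁ − r·ln z₂)/(1 − r)
ln z₀ = (2.30259 − 0.80657×4.53260) / 0.19343 = -6.9963
z₀ = exp(-6.9963) = 0.0009152 m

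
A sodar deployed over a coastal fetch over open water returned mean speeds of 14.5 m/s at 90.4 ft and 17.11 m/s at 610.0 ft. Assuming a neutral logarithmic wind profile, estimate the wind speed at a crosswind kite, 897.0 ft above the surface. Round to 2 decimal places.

Log law: V ∝ ln(z/z₀). From the pair, with r = V₁/V₂ = 0.84746,
ln z₀ = (ln z₁ − r·ln z₂)/(1 − r) = (4.5042 − 0.84746×6.4135)/0.15254 = -6.1025 → z₀ = 0.002237 ft
V₃ = V₁ · ln(z₃/z₀)/ln(z₁/z₀) = 14.5 × 12.9016/10.6067 = 17.6371 m/s

17.64 m/s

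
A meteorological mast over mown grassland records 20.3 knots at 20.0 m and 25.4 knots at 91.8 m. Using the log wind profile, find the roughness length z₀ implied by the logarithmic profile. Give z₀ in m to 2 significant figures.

Log law: V(z) ∝ ln(z/z₀). With r = V₁/V₂ = 20.3/25.4 = 0.79921,
r · ln(z₂/z₀) = ln(z₁/z₀) ⇒ ln z₀ = (ln z₁ − r·ln z₂)/(1 − r)
ln z₀ = (2.99573 − 0.79921×4.51961) / 0.20079 = -3.0699
z₀ = exp(-3.0699) = 0.04643 m

z₀ ≈ 0.046 m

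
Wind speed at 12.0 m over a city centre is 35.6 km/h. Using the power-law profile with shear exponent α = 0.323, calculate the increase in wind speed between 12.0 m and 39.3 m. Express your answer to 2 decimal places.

Power law: V₂ = V₁ · (z₂/z₁)^α = 35.6 × (3.2750)^0.323 = 52.2232 km/h
ΔV = 52.2232 − 35.6 = 16.6232 km/h

16.62 km/h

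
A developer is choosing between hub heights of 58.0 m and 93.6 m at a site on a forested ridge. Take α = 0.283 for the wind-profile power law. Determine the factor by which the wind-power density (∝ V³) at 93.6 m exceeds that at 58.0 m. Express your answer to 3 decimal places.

Speed ratio: V_B/V_A = (z_B/z_A)^α = (93.6/58.0)^0.283 = (1.6138)^0.283 = 1.14504
Power-density ratio: P_B/P_A = (V_B/V_A)³ = (1.14504)³ = 1.50128

1.501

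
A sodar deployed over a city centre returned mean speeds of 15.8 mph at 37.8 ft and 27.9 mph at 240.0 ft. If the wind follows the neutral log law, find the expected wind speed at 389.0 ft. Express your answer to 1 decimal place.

Log law: V ∝ ln(z/z₀). From the pair, with r = V₁/V₂ = 0.56631,
ln z₀ = (ln z₁ − r·ln z₂)/(1 − r) = (3.6323 − 0.56631×5.4806)/0.43369 = 1.2188 → z₀ = 3.383 ft
V₃ = V₁ · ln(z₃/z₀)/ln(z₁/z₀) = 15.8 × 4.7448/2.4135 = 31.0615 mph

31.1 mph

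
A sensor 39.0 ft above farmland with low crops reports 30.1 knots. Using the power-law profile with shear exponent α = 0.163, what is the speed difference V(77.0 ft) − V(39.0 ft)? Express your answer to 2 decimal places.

3.53 knots

Power law: V₂ = V₁ · (z₂/z₁)^α = 30.1 × (1.9744)^0.163 = 33.6295 knots
ΔV = 33.6295 − 30.1 = 3.5295 knots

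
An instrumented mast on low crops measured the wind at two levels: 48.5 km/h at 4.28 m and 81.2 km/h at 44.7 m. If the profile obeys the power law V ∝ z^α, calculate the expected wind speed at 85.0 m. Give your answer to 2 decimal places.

93.51 km/h

First find α: α = ln(V₂/V₁)/ln(z₂/z₁) = ln(81.2/48.5)/ln(44.7/4.28) = 0.51535/2.34602 = 0.2197
Extrapolate from 44.7 m to 85.0 m: V₃ = 81.2 × (85.0/44.7)^0.2197 = 81.2 × 1.1516 = 93.5123 km/h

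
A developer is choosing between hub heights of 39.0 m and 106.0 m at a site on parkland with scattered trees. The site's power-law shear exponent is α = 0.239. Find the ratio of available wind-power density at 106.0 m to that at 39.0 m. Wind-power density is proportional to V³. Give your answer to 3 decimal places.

2.048

Speed ratio: V_B/V_A = (z_B/z_A)^α = (106.0/39.0)^0.239 = (2.7179)^0.239 = 1.26994
Power-density ratio: P_B/P_A = (V_B/V_A)³ = (1.26994)³ = 2.04810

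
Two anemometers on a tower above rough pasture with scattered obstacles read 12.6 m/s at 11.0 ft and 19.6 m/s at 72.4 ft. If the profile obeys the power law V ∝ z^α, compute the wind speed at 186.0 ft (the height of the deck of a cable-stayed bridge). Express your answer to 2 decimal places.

24.45 m/s

First find α: α = ln(V₂/V₁)/ln(z₂/z₁) = ln(19.6/12.6)/ln(72.4/11.0) = 0.44183/1.88431 = 0.2345
Extrapolate from 72.4 ft to 186.0 ft: V₃ = 19.6 × (186.0/72.4)^0.2345 = 19.6 × 1.2476 = 24.4534 m/s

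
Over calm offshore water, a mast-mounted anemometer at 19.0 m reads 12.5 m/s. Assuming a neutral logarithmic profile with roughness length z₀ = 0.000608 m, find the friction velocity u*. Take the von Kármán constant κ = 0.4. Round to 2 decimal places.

u* ≈ 0.48 m/s

Log law: V(z) = (u*/κ) · ln(z/z₀) ⇒ u* = κ · V / ln(z/z₀)
u* = 0.4 × 12.5 / ln(19.0/0.000608) = 0.4 × 12.5 / 10.3498
   = 5.0000 / 10.3498 = 0.4831 m/s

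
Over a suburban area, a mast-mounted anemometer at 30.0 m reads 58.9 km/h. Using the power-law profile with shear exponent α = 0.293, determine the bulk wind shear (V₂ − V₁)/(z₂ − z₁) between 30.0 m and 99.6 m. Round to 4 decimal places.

0.3566 km/h/m

Power law: V₂ = V₁ · (z₂/z₁)^α = 58.9 × (3.3200)^0.293 = 83.7161 km/h
ΔV/Δz = (83.7161 − 58.9)/(99.6 − 30.0) = 24.8161/69.6000 = 0.35655 km/h/m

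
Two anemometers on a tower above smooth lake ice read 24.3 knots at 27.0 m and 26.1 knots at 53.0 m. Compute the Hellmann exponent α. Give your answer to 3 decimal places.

Power law: V₂/V₁ = (z₂/z₁)^α ⇒ α = ln(V₂/V₁) / ln(z₂/z₁)
α = ln(26.1/24.3) / ln(53.0/27.0) = ln(1.0741) / ln(1.9630)
  = 0.07146 / 0.67446 = 0.10595

α ≈ 0.106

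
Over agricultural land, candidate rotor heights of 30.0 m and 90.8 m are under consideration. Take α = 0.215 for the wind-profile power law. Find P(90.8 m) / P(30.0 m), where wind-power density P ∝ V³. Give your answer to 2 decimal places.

Speed ratio: V_B/V_A = (z_B/z_A)^α = (90.8/30.0)^0.215 = (3.0267)^0.215 = 1.26884
Power-density ratio: P_B/P_A = (V_B/V_A)³ = (1.26884)³ = 2.04278

2.04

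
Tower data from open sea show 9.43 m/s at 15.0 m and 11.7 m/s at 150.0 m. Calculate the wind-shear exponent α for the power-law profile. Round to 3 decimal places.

Power law: V₂/V₁ = (z₂/z₁)^α ⇒ α = ln(V₂/V₁) / ln(z₂/z₁)
α = ln(11.7/9.43) / ln(150.0/15.0) = ln(1.2407) / ln(10.0000)
  = 0.21569 / 2.30259 = 0.09367

α ≈ 0.094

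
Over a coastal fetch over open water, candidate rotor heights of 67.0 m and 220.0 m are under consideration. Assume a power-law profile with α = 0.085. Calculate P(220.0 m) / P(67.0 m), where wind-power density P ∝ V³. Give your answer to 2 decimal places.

1.35

Speed ratio: V_B/V_A = (z_B/z_A)^α = (220.0/67.0)^0.085 = (3.2836)^0.085 = 1.10634
Power-density ratio: P_B/P_A = (V_B/V_A)³ = (1.10634)³ = 1.35416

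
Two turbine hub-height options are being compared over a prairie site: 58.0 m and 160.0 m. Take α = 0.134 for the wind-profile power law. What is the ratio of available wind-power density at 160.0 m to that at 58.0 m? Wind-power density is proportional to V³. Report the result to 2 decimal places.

Speed ratio: V_B/V_A = (z_B/z_A)^α = (160.0/58.0)^0.134 = (2.7586)^0.134 = 1.14565
Power-density ratio: P_B/P_A = (V_B/V_A)³ = (1.14565)³ = 1.50369

1.50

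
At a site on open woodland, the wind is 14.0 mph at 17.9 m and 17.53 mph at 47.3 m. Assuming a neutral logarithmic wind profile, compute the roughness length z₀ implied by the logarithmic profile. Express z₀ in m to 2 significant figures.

z₀ ≈ 0.38 m

Log law: V(z) ∝ ln(z/z₀). With r = V₁/V₂ = 14.0/17.53 = 0.79863,
r · ln(z₂/z₀) = ln(z₁/z₀) ⇒ ln z₀ = (ln z₁ − r·ln z₂)/(1 − r)
ln z₀ = (2.88480 − 0.79863×3.85651) / 0.20137 = -0.9690
z₀ = exp(-0.9690) = 0.3795 m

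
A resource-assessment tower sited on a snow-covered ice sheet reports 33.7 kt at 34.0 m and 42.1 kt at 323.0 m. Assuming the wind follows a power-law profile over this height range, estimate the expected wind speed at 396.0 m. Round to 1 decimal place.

43.0 kt

First find α: α = ln(V₂/V₁)/ln(z₂/z₁) = ln(42.1/33.7)/ln(323.0/34.0) = 0.22255/2.25129 = 0.0989
Extrapolate from 323.0 m to 396.0 m: V₃ = 42.1 × (396.0/323.0)^0.0989 = 42.1 × 1.0203 = 42.9566 kt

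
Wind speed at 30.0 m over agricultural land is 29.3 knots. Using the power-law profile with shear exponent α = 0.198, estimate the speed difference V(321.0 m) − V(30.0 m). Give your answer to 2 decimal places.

Power law: V₂ = V₁ · (z₂/z₁)^α = 29.3 × (10.7000)^0.198 = 46.8474 knots
ΔV = 46.8474 − 29.3 = 17.5474 knots

17.55 knots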